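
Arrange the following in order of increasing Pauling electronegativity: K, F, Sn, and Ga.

K < Ga < Sn < F

F is in period 2, group 17; K is in period 4, group 1; Ga is in period 4, group 13; Sn is in period 5, group 14.
Smaller atoms with higher effective nuclear charge are more electronegative.
Here both period and group differ, so the two effects have to be weighed against each other.
Ga > K: Ga lies to the right of K in period 4, so the across-period effect alone puts Ga higher.
Sn > Ga: period and group pull opposite ways; the across-period shift dominates (1.96 vs 1.81).
F > Sn: relative to Sn, both the across-period and down-group shifts push F's electronegativity up.
For reference (Pauling): F 3.98, K 0.82, Ga 1.81, Sn 1.96.
So from lowest to highest: K < Ga < Sn < F.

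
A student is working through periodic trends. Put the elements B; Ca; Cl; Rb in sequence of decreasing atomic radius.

Rb > Ca > Cl > B

B is in period 2, group 13; Cl is in period 3, group 17; Ca is in period 4, group 2; Rb is in period 5, group 1.
Radius decreases left→right (rising Z_eff, same n) and increases top→bottom (higher n).
These span different periods and groups, so the two trends combine.
Cl > B: period and group pull opposite ways; the down-group shift dominates (99 vs 85 pm).
Ca > Cl: relative to Cl, both the across-period and down-group shifts push Ca's atomic radius up.
Rb > Ca: both effects reinforce here, so Rb is clearly the larger of the two.
Tabulated atomic radius (pm): B 85, Cl 99, Ca 171, Rb 210.
So from largest to smallest: Rb > Ca > Cl > B.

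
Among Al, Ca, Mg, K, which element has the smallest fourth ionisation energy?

IE_4 is the cost of taking one more electron from the +3 cation: Al³⁺ is the bare [Ne] core; Ca³⁺ is already 1 electron into the core; Mg³⁺ is already 1 electron into the core; K³⁺ is already 2 electrons into the core.
All of these are removing an electron from a noble-gas core or deeper; the smaller core (lower principal quantum number) is held far more tightly, and within a period the higher nuclear charge binds the same core more tightly.
Approximate IE_4 values (kJ/mol): Al 11577, Ca 6491, Mg 10543, K 5877.
Hence IE_4: K < Ca < Mg < Al.

K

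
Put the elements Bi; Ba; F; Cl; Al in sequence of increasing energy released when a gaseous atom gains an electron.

F is in period 2, group 17; Al is in period 3, group 13; Cl is in period 3, group 17; Ba is in period 6, group 2; Bi is in period 6, group 15.
Adding an electron releases more energy for atoms nearer the top right (short of the noble gases).
Here both period and group differ, so the two effects have to be weighed against each other.
Al > Ba: both effects reinforce here, so Al is clearly the higher of the two.
Bi > Al: period and group pull opposite ways; the across-period shift dominates (91 vs 42 kJ/mol).
F > Bi: both effects reinforce here, so F is clearly the higher of the two.
Cl > F: this pair runs against the simple trend — see the exception note.
Note the exception: Cl has a higher electron affinity than F, contrary to the simple trend — F's small 2p subshell makes the incoming electron feel strong e⁻–e⁻ repulsion, so Cl actually releases more energy on gaining an electron.
Approximate values (kJ/mol): F 328, Al 42, Cl 349, Ba 14, Bi 91.
So from lowest to highest: Ba < Al < Bi < F < Cl.

Ba, Al, Bi, F, Cl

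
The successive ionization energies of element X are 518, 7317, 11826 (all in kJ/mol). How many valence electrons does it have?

1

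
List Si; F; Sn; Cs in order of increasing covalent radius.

F < Si < Sn < Cs

Atomic radius shrinks across a period as nuclear charge pulls the same shell inward, and grows down a group as new shells are added.
Neither a single period nor a single group — weigh both effects.
Si > F: both effects reinforce here, so Si is clearly the larger of the two.
Sn > Si: Sn sits below Si in group 14, so the down-group effect alone puts Sn larger.
Cs > Sn: relative to Sn, both the across-period and down-group shifts push Cs's atomic radius up.
Tabulated atomic radius (pm): F 64, Si 116, Sn 140, Cs 232.
So from smallest to largest: F < Si < Sn < Cs.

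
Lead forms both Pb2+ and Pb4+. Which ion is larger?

Pb2+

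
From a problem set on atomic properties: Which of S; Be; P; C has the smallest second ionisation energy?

Be

Consider each +1 ion: S⁺ still has 5 valence electrons; Be⁺ still has 1 valence electron; P⁺ still has 4 valence electrons; C⁺ still has 3 valence electrons.
All are still removing valence electrons, so compare the +1 ions as you would atoms: IE_2 generally rises across a period (higher Z_eff) and falls down a group (larger shell), subject to the usual subshell exceptions.
Valence configurations: S⁺ [Ne]3s²3p³, Be⁺ [He]2s¹, P⁺ [Ne]3s²3p², C⁺ [He]2s²2p¹.
Approximate IE_2 values (kJ/mol): S 2252, Be 1757, P 1907, C 2353.
Hence IE_2: Be < P < S < C.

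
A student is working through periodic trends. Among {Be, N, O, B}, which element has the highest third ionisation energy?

Be

IE_3 is the cost of taking one more electron from the +2 cation: Be²⁺ is the bare [He] core; N²⁺ still has 3 valence electrons; O²⁺ still has 4 valence electrons; B²⁺ still has 1 valence electron.
Pulling an electron out of a noble-gas core costs far more than removing a remaining valence electron, so Be sits at the high end of IE_3.
Valence configurations: N²⁺ [He]2s²2p¹, O²⁺ [He]2s²2p², B²⁺ [He]2s¹.
Tabulated IE_3 (kJ/mol): Be 14849, N 4578, O 5300, B 3660.
Putting it together, IE_3: B < N < O < Be.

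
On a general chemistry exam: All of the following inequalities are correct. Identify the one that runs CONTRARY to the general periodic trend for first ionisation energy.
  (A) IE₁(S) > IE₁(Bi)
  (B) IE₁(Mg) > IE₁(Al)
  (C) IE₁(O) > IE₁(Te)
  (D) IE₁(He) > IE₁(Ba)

The general trend: first ionisation energy increases across a period and decreases down a group.
(A) S (period 3, group 16) vs Bi (period 6, group 15): the stated order agrees with the simple trend.
(B) Mg (period 3, group 2) vs Al (period 3, group 13): the stated order contradicts the simple trend.
(C) O (period 2, group 16) vs Te (period 5, group 16): the stated order agrees with the simple trend.
(D) He (period 1, group 18) vs Ba (period 6, group 2): the stated order agrees with the simple trend.
The exception is (B): Al's single 3p electron is easier to remove than one from Mg's filled 3s².

(B)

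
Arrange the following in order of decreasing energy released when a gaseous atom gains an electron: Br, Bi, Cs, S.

Electron affinity generally becomes more exothermic across a period toward the halogens and less exothermic down a group.
Neither a single period nor a single group — weigh both effects.
Bi > Cs: Bi lies to the right of Cs in period 6, so the across-period effect alone puts Bi higher.
S > Bi: both effects reinforce here, so S is clearly the higher of the two.
Br > S: period and group pull opposite ways; the across-period shift dominates (325 vs 200 kJ/mol).
Tabulated electron affinity (kJ/mol): S 200, Br 325, Cs 46, Bi 91.
So from highest to lowest: Br > S > Bi > Cs.

Br, S, Bi, Cs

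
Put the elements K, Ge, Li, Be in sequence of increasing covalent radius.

Li is in period 2, group 1; Be is in period 2, group 2; K is in period 4, group 1; Ge is in period 4, group 14.
Moving right in a period, electrons are added to the same shell under a stronger nuclear pull, so atoms get smaller; moving down, a new shell is opened and atoms get larger.
Neither a single period nor a single group — weigh both effects.
Ge > Be: the two effects oppose for this pair; the down-group effect wins (121 vs 102 pm).
Li > Ge: the two effects oppose for this pair; the across-period effect wins (133 vs 121 pm).
K > Li: K sits below Li in group 1, so the down-group effect alone puts K larger.
Approximate values (pm): Li 133, Be 102, K 196, Ge 121.
So from smallest to largest: Be < Ge < Li < K.

Be < Ge < Li < K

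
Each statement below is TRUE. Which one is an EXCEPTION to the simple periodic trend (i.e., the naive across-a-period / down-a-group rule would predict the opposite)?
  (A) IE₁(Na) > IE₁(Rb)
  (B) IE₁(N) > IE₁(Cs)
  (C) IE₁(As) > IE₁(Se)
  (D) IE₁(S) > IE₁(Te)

(C)

The general trend: first ionization energy increases across a period and decreases down a group.
(A) Na (period 3, group 1) vs Rb (period 5, group 1): the stated order agrees with the simple trend.
(B) N (period 2, group 15) vs Cs (period 6, group 1): the stated order agrees with the simple trend.
(C) As (period 4, group 15) vs Se (period 4, group 16): the stated order contradicts the simple trend.
(D) S (period 3, group 16) vs Te (period 5, group 16): the stated order agrees with the simple trend.
The exception is (C): Se (4p⁴) ionizes more easily than half-filled As (4p³).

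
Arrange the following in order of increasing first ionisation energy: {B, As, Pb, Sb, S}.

Pb < B < Sb < As < S

Removing the outermost electron gets harder across a period and easier down a group.
Here both period and group differ, so the two effects have to be weighed against each other.
B > Pb: the two effects oppose for this pair; the down-group effect wins (801 vs 716 kJ/mol).
Sb > B: period and group pull opposite ways; the across-period shift dominates (831 vs 801 kJ/mol).
As > Sb: As sits above Sb in group 15, so the down-group effect alone puts As higher.
S > As: both effects reinforce here, so S is clearly the higher of the two.
For reference (kJ/mol): B 801, S 1000, As 947, Sb 831, Pb 716.
So from lowest to highest: Pb < B < Sb < As < S.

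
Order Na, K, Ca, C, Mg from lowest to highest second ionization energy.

The second ionization energy removes an electron from the +1 ion. For each element: Na⁺ is the bare [Ne] core; K⁺ is the bare [Ar] core; Ca⁺ still has 1 valence electron; C⁺ still has 3 valence electrons; Mg⁺ still has 1 valence electron.
Breaking into a closed-shell core is much more expensive than removing a leftover valence electron — K and Na have the largest IE_2 here.
Valence configurations: Ca⁺ [Ar]4s¹, C⁺ [He]2s²2p¹, Mg⁺ [Ne]3s¹.
Approximate IE_2 values (kJ/mol): Na 4562, K 3052, Ca 1145, C 2353, Mg 1451.
Overall IE_2 order: Ca < Mg < C < K < Na.

Ca < Mg < C < K < Na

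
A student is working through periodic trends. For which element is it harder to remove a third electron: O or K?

Consider each +2 ion: O²⁺ still has 4 valence electrons; K²⁺ is already 1 electron into the core.
Usually core removal costs more than valence removal, but here the competition is close: a tightly held n=2 valence electron can cost more to remove than an n=3 core electron, so the actual values have to decide it.
Tabulated IE_3 (kJ/mol): O 5300, K 4420.
Overall IE_3 order: K < O.

O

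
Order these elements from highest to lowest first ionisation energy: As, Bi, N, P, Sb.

N > P > As > Sb > Bi

N is in period 2, group 15; P is in period 3, group 15; As is in period 4, group 15; Sb is in period 5, group 15; Bi is in period 6, group 15.
Across a period the outer electron is held more tightly (higher IE₁); down a group it sits in a higher shell, more shielded, and comes off more easily.
All are in group 15, so first ionization energy increases up the group.
So from highest to lowest: N > P > As > Sb > Bi.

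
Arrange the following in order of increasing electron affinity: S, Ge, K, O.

K < Ge < O < S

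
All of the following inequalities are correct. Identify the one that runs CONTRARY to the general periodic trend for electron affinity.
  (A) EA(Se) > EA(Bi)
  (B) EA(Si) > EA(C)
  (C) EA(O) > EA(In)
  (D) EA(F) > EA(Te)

(B)

The general trend: electron affinity increases across a period and decreases down a group.
(A) Se (period 4, group 16) vs Bi (period 6, group 15): the stated order agrees with the simple trend.
(B) Si (period 3, group 14) vs C (period 2, group 14): the stated order contradicts the simple trend.
(C) O (period 2, group 16) vs In (period 5, group 13): the stated order agrees with the simple trend.
(D) F (period 2, group 17) vs Te (period 5, group 16): the stated order agrees with the simple trend.
The exception is (B): Si's larger, more diffuse 3p orbitals accept an added electron slightly more readily than C's compact 2p.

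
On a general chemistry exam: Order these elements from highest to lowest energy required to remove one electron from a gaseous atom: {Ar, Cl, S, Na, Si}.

Na is in period 3, group 1; Si is in period 3, group 14; S is in period 3, group 16; Cl is in period 3, group 17; Ar is in period 3, group 18.
Across a period the outer electron is held more tightly (higher IE₁); down a group it sits in a higher shell, more shielded, and comes off more easily.
All lie in period 3, so first ionization energy increases left to right.
So from highest to lowest: Ar > Cl > S > Si > Na.

Ar > Cl > S > Si > Na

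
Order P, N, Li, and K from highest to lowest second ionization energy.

Li > K > N > P

Consider each +1 ion: P⁺ still has 4 valence electrons; N⁺ still has 4 valence electrons; Li⁺ is the bare [He] core; K⁺ is the bare [Ar] core.
Pulling an electron out of a noble-gas core costs far more than removing a remaining valence electron, so K and Li sit at the high end of IE_2.
Valence configurations: P⁺ [Ne]3s²3p², N⁺ [He]2s²2p².
Tabulated IE_2 (kJ/mol): P 1907, N 2856, Li 7298, K 3052.
Overall IE_2 order: P < N < K < Li.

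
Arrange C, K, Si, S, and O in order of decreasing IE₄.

O > C > K > S > Si

After 3 electrons have been removed, what remains? C³⁺ still has 1 valence electron; K³⁺ is already 2 electrons into the core; Si³⁺ still has 1 valence electron; S³⁺ still has 3 valence electrons; O³⁺ still has 3 valence electrons.
Usually core removal costs more than valence removal, but here the competition is close: a tightly held n=2 valence electron can cost more to remove than an n=3 core electron, so the actual values have to decide it.
Valence configurations: C³⁺ [He]2s¹, Si³⁺ [Ne]3s¹, S³⁺ [Ne]3s²3p¹, O³⁺ [He]2s²2p¹.
The numbers (kJ/mol): C 6223, K 5877, Si 4356, S 4556, O 7469.
Overall IE_4 order: Si < S < K < C < O.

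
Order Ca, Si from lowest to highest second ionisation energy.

Ca < Si

IE_2 is the cost of taking one more electron from the +1 cation: Ca⁺ still has 1 valence electron; Si⁺ still has 3 valence electrons.
All are still removing valence electrons, so compare the +1 ions as you would atoms: IE_2 generally rises across a period (higher Z_eff) and falls down a group (larger shell), subject to the usual subshell exceptions.
Valence configurations: Ca⁺ [Ar]4s¹, Si⁺ [Ne]3s²3p¹.
The numbers (kJ/mol): Ca 1145, Si 1577.
Hence IE_2: Ca < Si.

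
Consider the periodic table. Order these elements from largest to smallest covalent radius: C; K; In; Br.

Radius decreases left→right (rising Z_eff, same n) and increases top→bottom (higher n).
Neither a single period nor a single group — weigh both effects.
Br > C: the two effects oppose for this pair; the down-group effect wins (114 vs 75 pm).
In > Br: both effects reinforce here, so In is clearly the larger of the two.
K > In: the two effects oppose for this pair; the across-period effect wins (196 vs 142 pm).
Tabulated atomic radius (pm): C 75, K 196, Br 114, In 142.
So from largest to smallest: K > In > Br > C.

K > In > Br > C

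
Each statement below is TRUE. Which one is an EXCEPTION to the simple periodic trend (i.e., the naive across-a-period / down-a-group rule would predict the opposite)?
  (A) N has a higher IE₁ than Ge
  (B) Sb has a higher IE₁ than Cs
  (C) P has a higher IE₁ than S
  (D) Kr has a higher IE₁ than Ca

The general trend: IE₁ increases across a period and decreases down a group.
(A) N (period 2, group 15) vs Ge (period 4, group 14): the stated order agrees with the simple trend.
(B) Sb (period 5, group 15) vs Cs (period 6, group 1): the stated order agrees with the simple trend.
(C) P (period 3, group 15) vs S (period 3, group 16): the stated order contradicts the simple trend.
(D) Kr (period 4, group 18) vs Ca (period 4, group 2): the stated order agrees with the simple trend.
The exception is (C): S (3p⁴) ionizes more easily than half-filled P (3p³) because the paired 3p electron in S is pushed out by e⁻–e⁻ repulsion.

(C)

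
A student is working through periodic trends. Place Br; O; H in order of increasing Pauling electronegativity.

H is in period 1, group 1; O is in period 2, group 16; Br is in period 4, group 17.
Atoms toward the upper right of the periodic table pull bonding electrons most strongly.
These span different periods and groups, so the two trends combine.
Br > H: the two effects oppose for this pair; the across-period effect wins (2.96 vs 2.20).
O > Br: period and group pull opposite ways; the down-group shift dominates (3.44 vs 2.96).
For reference (Pauling): H 2.20, O 3.44, Br 2.96.
So from lowest to highest: H < Br < O.

H < Br < O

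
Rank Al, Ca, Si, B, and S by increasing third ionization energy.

Al < Si < S < B < Ca

The third ionization energy removes an electron from the +2 ion. For each element: Al²⁺ still has 1 valence electron; Ca²⁺ is the bare [Ar] core; Si²⁺ still has 2 valence electrons; B²⁺ still has 1 valence electron; S²⁺ still has 4 valence electrons.
Core electrons are held far more tightly than valence electrons, so Ca tops the IE_3 order.
Valence configurations: Al²⁺ [Ne]3s¹, Si²⁺ [Ne]3s², B²⁺ [He]2s¹, S²⁺ [Ne]3s²3p².
Approximate IE_3 values (kJ/mol): Al 2745, Ca 4912, Si 3232, B 3660, S 3357.
Putting it together, IE_3: Al < Si < S < B < Ca.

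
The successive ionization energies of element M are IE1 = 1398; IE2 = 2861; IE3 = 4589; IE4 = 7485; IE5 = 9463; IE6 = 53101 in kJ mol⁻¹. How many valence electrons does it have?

Look for the largest jump between consecutive ionization energies: IE6/IE5 ≈ 5.6, far larger than any earlier ratio.
That jump marks the point where a core electron is being removed. So the atom has 5 valence electrons.

5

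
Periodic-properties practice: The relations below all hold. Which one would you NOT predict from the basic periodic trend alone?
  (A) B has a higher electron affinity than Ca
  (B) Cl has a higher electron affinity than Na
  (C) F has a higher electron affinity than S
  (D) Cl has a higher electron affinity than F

The general trend: electron affinity increases across a period and decreases down a group.
(A) B (period 2, group 13) vs Ca (period 4, group 2): the stated order agrees with the simple trend.
(B) Cl (period 3, group 17) vs Na (period 3, group 1): the stated order agrees with the simple trend.
(C) F (period 2, group 17) vs S (period 3, group 16): the stated order agrees with the simple trend.
(D) Cl (period 3, group 17) vs F (period 2, group 17): the stated order contradicts the simple trend.
The exception is (D): F's small 2p subshell makes the incoming electron feel strong e⁻–e⁻ repulsion, so Cl actually releases more energy on gaining an electron.

(D)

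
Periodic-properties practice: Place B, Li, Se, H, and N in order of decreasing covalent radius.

Li, Se, B, N, H

H is in period 1, group 1; Li is in period 2, group 1; B is in period 2, group 13; N is in period 2, group 15; Se is in period 4, group 16.
Radius decreases left→right (rising Z_eff, same n) and increases top→bottom (higher n).
These span different periods and groups, so the two trends combine.
N > H: the two effects oppose for this pair; the down-group effect wins (71 vs 32 pm).
B > N: both are in period 2; the period trend gives B the larger value.
Se > B: the two effects oppose for this pair; the down-group effect wins (116 vs 85 pm).
Li > Se: the two effects oppose for this pair; the across-period effect wins (133 vs 116 pm).
For reference (pm): H 32, Li 133, B 85, N 71, Se 116.
So from largest to smallest: Li > Se > B > N > H.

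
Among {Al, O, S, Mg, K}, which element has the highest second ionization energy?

O

Consider each +1 ion: Al⁺ still has 2 valence electrons; O⁺ still has 5 valence electrons; S⁺ still has 5 valence electrons; Mg⁺ still has 1 valence electron; K⁺ is the bare [Ar] core.
Usually core removal costs more than valence removal, but here the competition is close: a tightly held n=2 valence electron can cost more to remove than an n=3 core electron, so the actual values have to decide it.
Valence configurations: Al⁺ [Ne]3s², O⁺ [He]2s²2p³, S⁺ [Ne]3s²3p³, Mg⁺ [Ne]3s¹.
Tabulated IE_2 (kJ/mol): Al 1817, O 3388, S 2252, Mg 1451, K 3052.
Hence IE_2: Mg < Al < S < K < O.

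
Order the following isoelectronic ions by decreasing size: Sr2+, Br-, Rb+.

All of these have 36 electrons, so size is governed by nuclear charge alone: the more protons, the stronger the pull on the same electron cloud, and the smaller the ion.
Nuclear charges: Sr2+ (Z=38), Rb+ (Z=37), Br- (Z=35).
Largest to smallest: Br- > Rb+ > Sr2+.

Br- > Rb+ > Sr2+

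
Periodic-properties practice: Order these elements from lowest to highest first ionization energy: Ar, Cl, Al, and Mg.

Mg is in period 3, group 2; Al is in period 3, group 13; Cl is in period 3, group 17; Ar is in period 3, group 18.
Removing the outermost electron gets harder across a period and easier down a group.
All lie in period 3; the across-period trend (first ionization energy increases left to right) applies, with the exception below.
Note the exception: Mg has a higher first ionization energy than Al, contrary to the simple trend — Al's single 3p electron is easier to remove than one from Mg's filled 3s².
Tabulated first ionization energy (kJ/mol): Mg 738, Al 578, Cl 1251, Ar 1521.
So from lowest to highest: Al < Mg < Cl < Ar.

Al < Mg < Cl < Ar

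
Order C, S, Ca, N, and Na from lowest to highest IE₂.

IE_2 is the cost of taking one more electron from the +1 cation: C⁺ still has 3 valence electrons; S⁺ still has 5 valence electrons; Ca⁺ still has 1 valence electron; N⁺ still has 4 valence electrons; Na⁺ is the bare [Ne] core.
Core electrons are held far more tightly than valence electrons, so Na tops the IE_2 order.
Valence configurations: C⁺ [He]2s²2p¹, S⁺ [Ne]3s²3p³, Ca⁺ [Ar]4s¹, N⁺ [He]2s²2p².
The numbers (kJ/mol): C 2353, S 2252, Ca 1145, N 2856, Na 4562.
So the second ionization energies run Ca < S < C < N < Na.

Ca < S < C < N < Na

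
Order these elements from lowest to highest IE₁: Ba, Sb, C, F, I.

Ba < Sb < I < C < F

Across a period the outer electron is held more tightly (higher IE₁); down a group it sits in a higher shell, more shielded, and comes off more easily.
Here both period and group differ, so the two effects have to be weighed against each other.
Sb > Ba: both effects reinforce here, so Sb is clearly the higher of the two.
I > Sb: both are in period 5; the period trend gives I the larger value.
C > I: period and group pull opposite ways; the down-group shift dominates (1086 vs 1008 kJ/mol).
F > C: both are in period 2; the period trend gives F the larger value.
Approximate values (kJ/mol): C 1086, F 1681, Sb 831, I 1008, Ba 503.
So from lowest to highest: Ba < Sb < I < C < F.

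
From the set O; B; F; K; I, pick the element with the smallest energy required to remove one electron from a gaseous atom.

K

Across a period the outer electron is held more tightly (higher IE₁); down a group it sits in a higher shell, more shielded, and comes off more easily.
These span different periods and groups, so the two trends combine.
B > K: relative to K, both the across-period and down-group shifts push B's first ionization energy up.
I > B: period and group pull opposite ways; the across-period shift dominates (1008 vs 801 kJ/mol).
O > I: period and group pull opposite ways; the down-group shift dominates (1314 vs 1008 kJ/mol).
F > O: F lies to the right of O in period 2, so the across-period effect alone puts F higher.
Tabulated first ionization energy (kJ/mol): B 801, O 1314, F 1681, K 419, I 1008.
The smallest energy required to remove one electron from a gaseous atom among these belongs to K.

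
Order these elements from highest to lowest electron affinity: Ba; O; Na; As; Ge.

Electron affinity generally becomes more exothermic across a period toward the halogens and less exothermic down a group.
Here both period and group differ, so the two effects have to be weighed against each other.
Na > Ba: period and group pull opposite ways; the down-group shift dominates (53 vs 14 kJ/mol).
As > Na: the two effects oppose for this pair; the across-period effect wins (78 vs 53 kJ/mol).
Ge > As: this pair runs against the simple trend — see the exception note.
O > Ge: both effects reinforce here, so O is clearly the higher of the two.
Note the exception: Ge has a higher electron affinity than As, contrary to the simple trend — adding an electron to As's half-filled 4p³ is unfavourable, so Ge (4p²) has the more exothermic EA.
Approximate values (kJ/mol): O 141, Na 53, Ge 119, As 78, Ba 14.
So from highest to lowest: O > Ge > As > Na > Ba.

O > Ge > As > Na > Ba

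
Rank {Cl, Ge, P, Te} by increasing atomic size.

P is in period 3, group 15; Cl is in period 3, group 17; Ge is in period 4, group 14; Te is in period 5, group 16.
Moving right in a period, electrons are added to the same shell under a stronger nuclear pull, so atoms get smaller; moving down, a new shell is opened and atoms get larger.
Here both period and group differ, so the two effects have to be weighed against each other.
P > Cl: P lies to the left of Cl in period 3, so the across-period effect alone puts P larger.
Ge > P: both effects reinforce here, so Ge is clearly the larger of the two.
Te > Ge: the two effects oppose for this pair; the down-group effect wins (136 vs 121 pm).
Approximate values (pm): P 111, Cl 99, Ge 121, Te 136.
So from smallest to largest: Cl < P < Ge < Te.

Cl < P < Ge < Te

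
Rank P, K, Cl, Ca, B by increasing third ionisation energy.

P < B < Cl < K < Ca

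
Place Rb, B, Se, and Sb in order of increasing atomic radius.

B is in period 2, group 13; Se is in period 4, group 16; Rb is in period 5, group 1; Sb is in period 5, group 15.
Atomic radius shrinks across a period as nuclear charge pulls the same shell inward, and grows down a group as new shells are added.
Neither a single period nor a single group — weigh both effects.
Se > B: the two effects oppose for this pair; the down-group effect wins (116 vs 85 pm).
Sb > Se: relative to Se, both the across-period and down-group shifts push Sb's atomic radius up.
Rb > Sb: both are in period 5; the period trend gives Rb the larger value.
Tabulated atomic radius (pm): B 85, Se 116, Rb 210, Sb 140.
So from smallest to largest: B < Se < Sb < Rb.

B < Se < Sb < Rb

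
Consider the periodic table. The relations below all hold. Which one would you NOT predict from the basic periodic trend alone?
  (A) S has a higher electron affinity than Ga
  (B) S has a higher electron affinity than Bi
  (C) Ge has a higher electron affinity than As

The general trend: electron affinity increases across a period and decreases down a group.
(A) S (period 3, group 16) vs Ga (period 4, group 13): the stated order agrees with the simple trend.
(B) S (period 3, group 16) vs Bi (period 6, group 15): the stated order agrees with the simple trend.
(C) Ge (period 4, group 14) vs As (period 4, group 15): the stated order contradicts the simple trend.
The exception is (C): adding an electron to As's half-filled 4p³ is unfavourable, so Ge (4p²) has the more exothermic EA.

(C)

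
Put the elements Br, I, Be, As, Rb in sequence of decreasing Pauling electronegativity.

Br > I > As > Be > Rb

Be is in period 2, group 2; As is in period 4, group 15; Br is in period 4, group 17; Rb is in period 5, group 1; I is in period 5, group 17.
Smaller atoms with higher effective nuclear charge are more electronegative.
Here both period and group differ, so the two effects have to be weighed against each other.
Be > Rb: both effects reinforce here, so Be is clearly the higher of the two.
As > Be: period and group pull opposite ways; the across-period shift dominates (2.18 vs 1.57).
I > As: period and group pull opposite ways; the across-period shift dominates (2.66 vs 2.18).
Br > I: Br sits above I in group 17, so the down-group effect alone puts Br higher.
Tabulated electronegativity (Pauling): Be 1.57, As 2.18, Br 2.96, Rb 0.82, I 2.66.
So from highest to lowest: Br > I > As > Be > Rb.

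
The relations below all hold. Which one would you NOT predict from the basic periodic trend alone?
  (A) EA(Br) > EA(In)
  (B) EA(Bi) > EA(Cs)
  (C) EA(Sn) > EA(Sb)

(C)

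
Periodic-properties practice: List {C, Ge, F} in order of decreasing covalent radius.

C is in period 2, group 14; F is in period 2, group 17; Ge is in period 4, group 14.
Atomic radius shrinks across a period as nuclear charge pulls the same shell inward, and grows down a group as new shells are added.
Neither a single period nor a single group — weigh both effects.
C > F: both are in period 2; the period trend gives C the larger value.
Ge > C: Ge sits below C in group 14, so the down-group effect alone puts Ge larger.
For reference (pm): C 75, F 64, Ge 121.
So from largest to smallest: Ge > C > F.

Ge, C, F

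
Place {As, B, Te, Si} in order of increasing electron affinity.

Atoms with high Z_eff and room in the valence shell (especially the halogens) have the most exothermic electron affinities.
A diagonal step moves right (one effect) and down (the opposite effect) at once.
As > B: period and group pull opposite ways; the across-period shift dominates (78 vs 27 kJ/mol).
Si > As: the two effects oppose for this pair; the down-group effect wins (134 vs 78 kJ/mol).
Te > Si: period and group pull opposite ways; the across-period shift dominates (190 vs 134 kJ/mol).
Approximate values (kJ/mol): B 27, Si 134, As 78, Te 190.
So from lowest to highest: B < As < Si < Te.

B < As < Si < Te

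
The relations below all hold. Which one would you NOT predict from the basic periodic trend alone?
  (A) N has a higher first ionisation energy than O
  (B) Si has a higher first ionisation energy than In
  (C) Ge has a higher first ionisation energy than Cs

(A)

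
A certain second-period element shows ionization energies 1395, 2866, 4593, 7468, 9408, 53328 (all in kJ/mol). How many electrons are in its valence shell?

Look for the largest jump between consecutive ionization energies: IE6/IE5 ≈ 5.7, far larger than any earlier ratio.
That jump marks the point where a core electron is being removed. So the atom has 5 valence electrons.

5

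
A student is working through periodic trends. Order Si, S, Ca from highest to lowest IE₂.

Consider each +1 ion: Si⁺ still has 3 valence electrons; S⁺ still has 5 valence electrons; Ca⁺ still has 1 valence electron.
All are still removing valence electrons, so compare the +1 ions as you would atoms: IE_2 generally rises across a period (higher Z_eff) and falls down a group (larger shell), subject to the usual subshell exceptions.
Valence configurations: Si⁺ [Ne]3s²3p¹, S⁺ [Ne]3s²3p³, Ca⁺ [Ar]4s¹.
Tabulated IE_2 (kJ/mol): Si 1577, S 2252, Ca 1145.
Hence IE_2: Ca < Si < S.

S, Si, Ca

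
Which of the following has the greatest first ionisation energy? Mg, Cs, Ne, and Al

Ne

Ne is in period 2, group 18; Mg is in period 3, group 2; Al is in period 3, group 13; Cs is in period 6, group 1.
Across a period the outer electron is held more tightly (higher IE₁); down a group it sits in a higher shell, more shielded, and comes off more easily.
Here both period and group differ, so the two effects have to be weighed against each other.
Al > Cs: both effects reinforce here, so Al is clearly the higher of the two.
Mg > Al: this pair runs against the simple trend — see the exception note.
Ne > Mg: both effects reinforce here, so Ne is clearly the higher of the two.
Note the exception: Mg has a higher first ionization energy than Al, contrary to the simple trend — Al's single 3p electron is easier to remove than one from Mg's filled 3s².
Approximate values (kJ/mol): Ne 2081, Mg 738, Al 578, Cs 376.
The greatest first ionisation energy among these belongs to Ne.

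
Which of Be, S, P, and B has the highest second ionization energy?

IE_2 is the cost of taking one more electron from the +1 cation: Be⁺ still has 1 valence electron; S⁺ still has 5 valence electrons; P⁺ still has 4 valence electrons; B⁺ still has 2 valence electrons.
All are still removing valence electrons, so compare the +1 ions as you would atoms: IE_2 generally rises across a period (higher Z_eff) and falls down a group (larger shell), subject to the usual subshell exceptions.
Valence configurations: Be⁺ [He]2s¹, S⁺ [Ne]3s²3p³, P⁺ [Ne]3s²3p², B⁺ [He]2s².
Tabulated IE_2 (kJ/mol): Be 1757, S 2252, P 1907, B 2427.
Overall IE_2 order: Be < P < S < B.

B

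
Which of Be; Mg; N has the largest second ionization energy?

IE_2 is the cost of taking one more electron from the +1 cation: Be⁺ still has 1 valence electron; Mg⁺ still has 1 valence electron; N⁺ still has 4 valence electrons.
All are still removing valence electrons, so compare the +1 ions as you would atoms: IE_2 generally rises across a period (higher Z_eff) and falls down a group (larger shell), subject to the usual subshell exceptions.
Valence configurations: Be⁺ [He]2s¹, Mg⁺ [Ne]3s¹, N⁺ [He]2s²2p².
The numbers (kJ/mol): Be 1757, Mg 1451, N 2856.
Putting it together, IE_2: Mg < Be < N.

N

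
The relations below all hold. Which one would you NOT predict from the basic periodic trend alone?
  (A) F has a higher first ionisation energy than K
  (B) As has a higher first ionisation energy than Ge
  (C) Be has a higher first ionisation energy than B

The general trend: first ionisation energy increases across a period and decreases down a group.
(A) F (period 2, group 17) vs K (period 4, group 1): the stated order agrees with the simple trend.
(B) As (period 4, group 15) vs Ge (period 4, group 14): the stated order agrees with the simple trend.
(C) Be (period 2, group 2) vs B (period 2, group 13): the stated order contradicts the simple trend.
The exception is (C): removing B's lone 2p electron is easier than breaking Be's filled 2s².

(C)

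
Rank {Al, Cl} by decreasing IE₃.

Cl > Al

After 2 electrons have been removed, what remains? Al²⁺ still has 1 valence electron; Cl²⁺ still has 5 valence electrons.
All are still removing valence electrons, so compare the +2 ions as you would atoms: IE_3 generally rises across a period (higher Z_eff) and falls down a group (larger shell), subject to the usual subshell exceptions.
Valence configurations: Al²⁺ [Ne]3s¹, Cl²⁺ [Ne]3s²3p³.
Approximate IE_3 values (kJ/mol): Al 2745, Cl 3822.
So the third ionization energies run Al < Cl.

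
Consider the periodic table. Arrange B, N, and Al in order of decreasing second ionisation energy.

IE_2 is the cost of taking one more electron from the +1 cation: B⁺ still has 2 valence electrons; N⁺ still has 4 valence electrons; Al⁺ still has 2 valence electrons.
All are still removing valence electrons, so compare the +1 ions as you would atoms: IE_2 generally rises across a period (higher Z_eff) and falls down a group (larger shell), subject to the usual subshell exceptions.
Valence configurations: B⁺ [He]2s², N⁺ [He]2s²2p², Al⁺ [Ne]3s².
Approximate IE_2 values (kJ/mol): B 2427, N 2856, Al 1817.
Putting it together, IE_2: Al < B < N.

N > B > Al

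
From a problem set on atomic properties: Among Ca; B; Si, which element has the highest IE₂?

B

Consider each +1 ion: Ca⁺ still has 1 valence electron; B⁺ still has 2 valence electrons; Si⁺ still has 3 valence electrons.
All are still removing valence electrons, so compare the +1 ions as you would atoms: IE_2 generally rises across a period (higher Z_eff) and falls down a group (larger shell), subject to the usual subshell exceptions.
Valence configurations: Ca⁺ [Ar]4s¹, B⁺ [He]2s², Si⁺ [Ne]3s²3p¹.
Tabulated IE_2 (kJ/mol): Ca 1145, B 2427, Si 1577.
Hence IE_2: Ca < Si < B.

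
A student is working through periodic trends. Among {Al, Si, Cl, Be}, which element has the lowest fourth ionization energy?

Si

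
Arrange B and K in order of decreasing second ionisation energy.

K > B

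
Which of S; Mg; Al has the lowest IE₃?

Al

After 2 electrons have been removed, what remains? S²⁺ still has 4 valence electrons; Mg²⁺ is the bare [Ne] core; Al²⁺ still has 1 valence electron.
Core electrons are held far more tightly than valence electrons, so Mg tops the IE_3 order.
Valence configurations: S²⁺ [Ne]3s²3p², Al²⁺ [Ne]3s¹.
Approximate IE_3 values (kJ/mol): S 3357, Mg 7733, Al 2745.
So the third ionization energies run Al < S < Mg.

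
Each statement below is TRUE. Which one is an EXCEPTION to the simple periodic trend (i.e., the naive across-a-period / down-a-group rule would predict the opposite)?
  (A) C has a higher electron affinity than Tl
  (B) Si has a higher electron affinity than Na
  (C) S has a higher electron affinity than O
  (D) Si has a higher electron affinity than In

(C)

The general trend: electron affinity increases across a period and decreases down a group.
(A) C (period 2, group 14) vs Tl (period 6, group 13): the stated order agrees with the simple trend.
(B) Si (period 3, group 14) vs Na (period 3, group 1): the stated order agrees with the simple trend.
(C) S (period 3, group 16) vs O (period 2, group 16): the stated order contradicts the simple trend.
(D) Si (period 3, group 14) vs In (period 5, group 13): the stated order agrees with the simple trend.
The exception is (C): the compact 2p subshell of O repels the added electron more than S's larger 3p does.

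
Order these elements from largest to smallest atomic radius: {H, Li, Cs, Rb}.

H is in period 1, group 1; Li is in period 2, group 1; Rb is in period 5, group 1; Cs is in period 6, group 1.
Across a period the added protons contract the valence shell; down a group each new principal shell makes the atom larger.
All are in group 1, so atomic radius increases down the group.
So from largest to smallest: Cs > Rb > Li > H.

Cs > Rb > Li > H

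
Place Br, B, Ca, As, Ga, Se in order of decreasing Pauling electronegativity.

Br > Se > As > B > Ga > Ca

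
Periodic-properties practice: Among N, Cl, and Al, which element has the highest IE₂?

The second ionization energy removes an electron from the +1 ion. For each element: N⁺ still has 4 valence electrons; Cl⁺ still has 6 valence electrons; Al⁺ still has 2 valence electrons.
All are still removing valence electrons, so compare the +1 ions as you would atoms: IE_2 generally rises across a period (higher Z_eff) and falls down a group (larger shell), subject to the usual subshell exceptions.
Valence configurations: N⁺ [He]2s²2p², Cl⁺ [Ne]3s²3p⁴, Al⁺ [Ne]3s².
Approximate IE_2 values (kJ/mol): N 2856, Cl 2298, Al 1817.
Hence IE_2: Al < Cl < N.

N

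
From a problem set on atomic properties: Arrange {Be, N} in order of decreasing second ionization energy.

N > Be

IE_2 is the cost of taking one more electron from the +1 cation: Be⁺ still has 1 valence electron; N⁺ still has 4 valence electrons.
All are still removing valence electrons, so compare the +1 ions as you would atoms: IE_2 generally rises across a period (higher Z_eff) and falls down a group (larger shell), subject to the usual subshell exceptions.
Valence configurations: Be⁺ [He]2s¹, N⁺ [He]2s²2p².
Approximate IE_2 values (kJ/mol): Be 1757, N 2856.
So the second ionization energies run Be < N.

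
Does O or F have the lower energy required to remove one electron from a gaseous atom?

O is in period 2, group 16; F is in period 2, group 17.
IE₁ increases left→right with effective nuclear charge and decreases top→bottom as the valence shell moves farther out.
All lie in period 2, so first ionization energy increases left to right.
So O has the lower energy required to remove one electron from a gaseous atom (O < F).

O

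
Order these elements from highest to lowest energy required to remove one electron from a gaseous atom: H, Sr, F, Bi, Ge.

F > H > Ge > Bi > Sr

Across a period the outer electron is held more tightly (higher IE₁); down a group it sits in a higher shell, more shielded, and comes off more easily.
These span different periods and groups, so the two trends combine.
Bi > Sr: the two effects oppose for this pair; the across-period effect wins (703 vs 550 kJ/mol).
Ge > Bi: the two effects oppose for this pair; the down-group effect wins (762 vs 703 kJ/mol).
H > Ge: the two effects oppose for this pair; the down-group effect wins (1312 vs 762 kJ/mol).
F > H: the two effects oppose for this pair; the across-period effect wins (1681 vs 1312 kJ/mol).
Tabulated first ionization energy (kJ/mol): H 1312, F 1681, Ge 762, Sr 550, Bi 703.
So from highest to lowest: F > H > Ge > Bi > Sr.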